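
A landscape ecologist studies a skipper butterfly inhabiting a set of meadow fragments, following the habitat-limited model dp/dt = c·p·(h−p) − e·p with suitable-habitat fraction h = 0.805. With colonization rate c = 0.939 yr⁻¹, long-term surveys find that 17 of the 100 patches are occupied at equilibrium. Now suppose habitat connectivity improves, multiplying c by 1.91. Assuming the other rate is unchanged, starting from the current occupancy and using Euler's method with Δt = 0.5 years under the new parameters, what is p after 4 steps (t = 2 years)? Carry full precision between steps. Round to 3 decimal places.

Observed p* = 17/100 = 0.17000.
Balance c(h−p*) = e gives e = 0.939×(0.805 − 0.17000) = 0.59626.
Starting from p₀ = 0.17000; update p ← p + (dp/dt)·Δt with the new parameters.
t = 0.5: p = 0.17000 + (+0.04612) = 0.21612
t = 1: p = 0.21612 + (+0.04970) = 0.26582
t = 1.5: p = 0.26582 + (+0.04928) = 0.31509
t = 2: p = 0.31509 + (+0.04449) = 0.35958

0.360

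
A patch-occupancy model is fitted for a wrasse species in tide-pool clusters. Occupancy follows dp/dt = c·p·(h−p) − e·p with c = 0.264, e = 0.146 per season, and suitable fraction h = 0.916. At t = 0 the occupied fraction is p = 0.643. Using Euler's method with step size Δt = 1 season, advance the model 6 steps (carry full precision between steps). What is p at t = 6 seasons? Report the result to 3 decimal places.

Update rule: p ← p + [c·p·(h−p) − e·p]·Δt with Δt = 1.
t = 1: p = 0.64300 + (-0.04754) = 0.59546
t = 2: p = 0.59546 + (-0.03655) = 0.55892
t = 3: p = 0.55892 + (-0.02891) = 0.53000
t = 4: p = 0.53000 + (-0.02337) = 0.50663
t = 5: p = 0.50663 + (-0.01921) = 0.48742
t = 6: p = 0.48742 + (-0.01601) = 0.47140

0.471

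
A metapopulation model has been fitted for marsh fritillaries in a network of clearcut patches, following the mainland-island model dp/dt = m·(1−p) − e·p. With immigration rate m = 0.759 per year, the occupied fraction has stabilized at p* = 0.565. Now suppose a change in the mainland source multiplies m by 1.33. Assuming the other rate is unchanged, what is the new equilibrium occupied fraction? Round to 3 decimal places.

0.633

Balance m(1−p*) = e·p* gives e = m(1−p*)/p* = 0.759×0.43500/0.56500 = 0.58436.
New p* = m/(m+e) = 1.00947/(1.00947+0.58436) = 0.63336.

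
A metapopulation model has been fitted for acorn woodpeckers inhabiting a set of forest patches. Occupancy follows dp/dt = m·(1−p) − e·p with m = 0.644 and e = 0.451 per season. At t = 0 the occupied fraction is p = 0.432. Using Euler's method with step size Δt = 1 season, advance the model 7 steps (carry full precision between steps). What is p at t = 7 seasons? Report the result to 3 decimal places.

Update rule: p ← p + [m·(1−p) − e·p]·Δt with Δt = 1.
t = 1: p = 0.43200 + (+0.17096) = 0.60296
t = 2: p = 0.60296 + (-0.01624) = 0.58672
t = 3: p = 0.58672 + (+0.00154) = 0.58826
t = 4: p = 0.58826 + (-0.00015) = 0.58812
t = 5: p = 0.58812 + (+0.00001) = 0.58813
t = 6: p = 0.58813 + (-0.00000) = 0.58813
t = 7: p = 0.58813 + (+0.00000) = 0.58813

0.588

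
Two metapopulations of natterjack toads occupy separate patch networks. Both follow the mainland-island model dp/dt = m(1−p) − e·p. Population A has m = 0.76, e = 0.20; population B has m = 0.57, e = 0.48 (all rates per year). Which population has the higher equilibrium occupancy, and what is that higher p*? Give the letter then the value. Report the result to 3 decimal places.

A, 0.792

A: p*_A = m/(m+e) = 0.76/0.9600 = 0.7917.
B: p*_B = 0.57/1.0500 = 0.5429.
A is higher at 0.7917.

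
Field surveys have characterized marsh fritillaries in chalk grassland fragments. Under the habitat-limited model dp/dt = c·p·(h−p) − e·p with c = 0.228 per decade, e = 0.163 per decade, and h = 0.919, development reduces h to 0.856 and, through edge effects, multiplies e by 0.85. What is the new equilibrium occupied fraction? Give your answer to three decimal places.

0.248

Before: p* = h − e/c = 0.919 − 0.163/0.228 = 0.919 − 0.7149 = 0.2041.
After: c = 0.228, e = 0.13855, h = 0.856; p* = 0.856 − 0.13855/0.228 = 0.2483.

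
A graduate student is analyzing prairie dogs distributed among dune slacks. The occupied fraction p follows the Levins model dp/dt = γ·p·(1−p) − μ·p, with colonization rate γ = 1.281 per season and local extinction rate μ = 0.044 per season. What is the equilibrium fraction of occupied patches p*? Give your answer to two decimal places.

0.97

Setting dp/dt = 0 and dividing through by p* gives γ·(1−p*) = μ.
So p* = 1 − μ/γ = 1 − 0.044/1.281 = 1 − 0.0343 = 0.9657.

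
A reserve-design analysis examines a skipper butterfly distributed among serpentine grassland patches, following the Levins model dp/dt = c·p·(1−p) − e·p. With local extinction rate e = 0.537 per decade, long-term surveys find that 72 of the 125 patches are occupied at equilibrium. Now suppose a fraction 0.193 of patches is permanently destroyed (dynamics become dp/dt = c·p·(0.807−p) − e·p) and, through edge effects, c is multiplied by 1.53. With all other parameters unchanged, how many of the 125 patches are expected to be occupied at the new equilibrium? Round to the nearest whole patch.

Observed p* = 72/125 = 0.57600.
Balance c(1−p*) = e gives c = e/(1 − 0.57600) = 0.537/0.42400 = 1.26651.
New p* = 0.807 − e/c = 0.807 − 0.53700/1.93776 = 0.52988.
Expected occupied = 125 × 0.52988 = 66.23 ≈ 66.

66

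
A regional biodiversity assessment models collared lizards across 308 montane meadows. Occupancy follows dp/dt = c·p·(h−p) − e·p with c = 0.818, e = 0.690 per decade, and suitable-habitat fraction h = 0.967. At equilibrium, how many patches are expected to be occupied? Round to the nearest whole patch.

p* = h − e/c = 0.967 − 0.8435 = 0.1235.
Expected occupied patches = N × p* = 308 × 0.1235 = 38.03 ≈ 38.

38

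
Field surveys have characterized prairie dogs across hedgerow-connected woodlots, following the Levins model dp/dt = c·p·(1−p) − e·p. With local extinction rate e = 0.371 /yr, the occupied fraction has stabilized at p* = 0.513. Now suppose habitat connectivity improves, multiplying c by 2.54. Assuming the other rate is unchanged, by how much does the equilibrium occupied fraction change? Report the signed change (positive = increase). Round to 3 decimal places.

0.295

Balance c(1−p*) = e gives c = e/(1 − 0.51300) = 0.371/0.48700 = 0.76181.
New p* = 1 − e/c = 1 − 0.37100/1.93500 = 0.80827.
Δp* = 0.80827 − 0.51300 = +0.29527.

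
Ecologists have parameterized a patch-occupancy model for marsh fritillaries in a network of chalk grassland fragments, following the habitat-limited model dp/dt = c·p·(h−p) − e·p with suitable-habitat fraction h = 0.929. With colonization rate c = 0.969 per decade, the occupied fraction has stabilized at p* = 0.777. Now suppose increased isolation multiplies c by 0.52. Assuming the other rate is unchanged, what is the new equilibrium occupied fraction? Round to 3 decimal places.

Balance c(h−p*) = e gives e = 0.969×(0.929 − 0.77700) = 0.14729.
New p* = 0.929 − e/c = 0.929 − 0.14729/0.50388 = 0.63669.

0.637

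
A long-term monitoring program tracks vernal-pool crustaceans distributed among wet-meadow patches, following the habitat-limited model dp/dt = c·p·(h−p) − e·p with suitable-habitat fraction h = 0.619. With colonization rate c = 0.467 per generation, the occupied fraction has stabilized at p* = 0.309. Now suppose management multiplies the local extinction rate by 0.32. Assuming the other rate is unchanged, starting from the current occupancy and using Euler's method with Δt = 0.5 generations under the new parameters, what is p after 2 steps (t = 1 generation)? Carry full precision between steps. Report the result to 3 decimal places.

Balance c(h−p*) = e gives e = 0.467×(0.619 − 0.30900) = 0.14477.
Starting from p₀ = 0.30900; update p ← p + (dp/dt)·Δt with the new parameters.
t = 0.5: p = 0.30900 + (+0.01521) = 0.32421
t = 1: p = 0.32421 + (+0.01481) = 0.33902

0.339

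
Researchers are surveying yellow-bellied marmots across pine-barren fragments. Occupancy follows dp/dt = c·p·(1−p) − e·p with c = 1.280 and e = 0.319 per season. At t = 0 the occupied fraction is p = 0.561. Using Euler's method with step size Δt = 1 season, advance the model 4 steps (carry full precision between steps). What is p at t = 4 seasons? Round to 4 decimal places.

0.7508

Update rule: p ← p + [c·p·(1−p) − e·p]·Δt with Δt = 1.
t = 1: p = 0.56100 + (+0.13628) = 0.69728
t = 2: p = 0.69728 + (+0.04775) = 0.74503
t = 3: p = 0.74503 + (+0.00548) = 0.75051
t = 4: p = 0.75051 + (+0.00026) = 0.75077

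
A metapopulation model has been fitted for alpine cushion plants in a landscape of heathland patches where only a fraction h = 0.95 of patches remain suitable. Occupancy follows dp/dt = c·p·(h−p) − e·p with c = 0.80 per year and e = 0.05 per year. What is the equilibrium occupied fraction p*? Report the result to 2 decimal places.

0.89

Setting dp/dt = 0 and dividing by p* gives c·(h−p*) = e.
So p* = h − e/c = 0.95 − 0.05/0.80 = 0.95 − 0.0625 = 0.8875.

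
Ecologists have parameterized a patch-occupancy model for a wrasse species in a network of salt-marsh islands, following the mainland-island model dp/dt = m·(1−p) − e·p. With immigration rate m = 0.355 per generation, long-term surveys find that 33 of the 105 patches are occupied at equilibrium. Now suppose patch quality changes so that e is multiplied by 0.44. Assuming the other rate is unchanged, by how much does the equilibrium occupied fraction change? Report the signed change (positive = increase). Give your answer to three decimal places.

Observed p* = 33/105 = 0.31429.
Balance m(1−p*) = e·p* gives e = m(1−p*)/p* = 0.355×0.68571/0.31429 = 0.77453.
New p* = m/(m+e) = 0.35500/(0.35500+0.34079) = 0.51021.
Δp* = 0.51021 − 0.31429 = +0.19592.

0.196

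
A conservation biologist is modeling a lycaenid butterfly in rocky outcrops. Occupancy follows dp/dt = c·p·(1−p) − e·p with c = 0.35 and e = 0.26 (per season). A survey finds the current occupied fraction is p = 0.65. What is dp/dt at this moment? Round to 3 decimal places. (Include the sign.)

-0.089

Colonization term: c·p·(1−p) = 0.35×0.65×0.3500 = 0.07962.
Extinction term: e·p = 0.16900.
dp/dt = 0.07962 − 0.16900 = -0.08938.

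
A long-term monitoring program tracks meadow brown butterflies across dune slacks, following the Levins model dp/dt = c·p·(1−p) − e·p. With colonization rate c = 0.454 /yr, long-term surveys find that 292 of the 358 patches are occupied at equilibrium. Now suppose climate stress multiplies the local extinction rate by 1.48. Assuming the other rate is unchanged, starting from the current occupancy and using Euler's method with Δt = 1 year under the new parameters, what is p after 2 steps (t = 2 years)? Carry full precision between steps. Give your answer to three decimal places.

Observed p* = 292/358 = 0.81564.
Balance c(1−p*) = e gives e = 0.454×(1 − 0.81564) = 0.08370.
Starting from p₀ = 0.81564; update p ← p + (dp/dt)·Δt with the new parameters.
p: 0.81564 → 0.78287  (Δp = -0.03277)
p: 0.78287 → 0.76307  (Δp = -0.01981)

0.763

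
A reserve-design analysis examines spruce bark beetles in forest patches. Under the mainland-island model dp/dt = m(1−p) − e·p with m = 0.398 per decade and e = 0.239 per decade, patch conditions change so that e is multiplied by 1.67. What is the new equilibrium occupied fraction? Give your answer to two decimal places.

Before: p* = 0.398/(0.398+0.239) = 0.6248.
After: m = 0.398, e = 0.39913; p* = 0.398/0.7971 = 0.4993.

0.50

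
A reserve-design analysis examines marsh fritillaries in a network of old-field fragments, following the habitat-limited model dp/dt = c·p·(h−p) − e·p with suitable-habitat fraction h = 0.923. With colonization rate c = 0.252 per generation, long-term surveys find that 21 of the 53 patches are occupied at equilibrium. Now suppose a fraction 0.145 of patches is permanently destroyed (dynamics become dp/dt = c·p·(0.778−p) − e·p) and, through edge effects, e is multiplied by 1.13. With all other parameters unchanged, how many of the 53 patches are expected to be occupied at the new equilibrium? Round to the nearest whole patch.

10

Observed p* = 21/53 = 0.39623.
Balance c(h−p*) = e gives e = 0.252×(0.923 − 0.39623) = 0.13275.
New p* = 0.778 − e/c = 0.778 − 0.15001/0.25200 = 0.18272.
Expected occupied = 53 × 0.18272 = 9.68 ≈ 10.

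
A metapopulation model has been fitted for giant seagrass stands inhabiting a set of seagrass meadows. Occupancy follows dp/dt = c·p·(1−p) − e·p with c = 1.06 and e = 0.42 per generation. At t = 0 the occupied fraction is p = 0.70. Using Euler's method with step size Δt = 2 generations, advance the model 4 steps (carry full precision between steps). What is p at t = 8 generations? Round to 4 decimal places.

Update rule: p ← p + [c·p·(1−p) − e·p]·Δt with Δt = 2.
t = 2: p = 0.70000 + (-0.14280) = 0.55720
t = 4: p = 0.55720 + (+0.05502) = 0.61222
t = 6: p = 0.61222 + (-0.01096) = 0.60126
t = 8: p = 0.60126 + (+0.00321) = 0.60446

0.6045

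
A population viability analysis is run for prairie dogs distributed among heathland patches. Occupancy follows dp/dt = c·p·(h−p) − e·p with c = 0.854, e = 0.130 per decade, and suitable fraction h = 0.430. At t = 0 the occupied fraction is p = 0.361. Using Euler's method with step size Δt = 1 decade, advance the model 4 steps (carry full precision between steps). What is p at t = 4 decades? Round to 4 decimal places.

0.2998

Update rule: p ← p + [c·p·(h−p) − e·p]·Δt with Δt = 1.
  1  |  dp/dt·Δt = -0.025658  |  p_1 = 0.335342
  2  |  dp/dt·Δt = -0.016486  |  p_2 = 0.318856
  3  |  dp/dt·Δt = -0.011186  |  p_3 = 0.307670
  4  |  dp/dt·Δt = -0.007855  |  p_4 = 0.299815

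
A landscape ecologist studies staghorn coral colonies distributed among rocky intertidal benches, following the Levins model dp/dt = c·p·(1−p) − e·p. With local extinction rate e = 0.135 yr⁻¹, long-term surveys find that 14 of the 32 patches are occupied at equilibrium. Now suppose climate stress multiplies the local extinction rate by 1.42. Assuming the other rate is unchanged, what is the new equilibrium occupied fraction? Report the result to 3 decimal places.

0.201

Observed p* = 14/32 = 0.43750.
Balance c(1−p*) = e gives c = e/(1 − 0.43750) = 0.135/0.56250 = 0.24000.
New p* = 1 − e/c = 1 − 0.19170/0.24000 = 0.20125.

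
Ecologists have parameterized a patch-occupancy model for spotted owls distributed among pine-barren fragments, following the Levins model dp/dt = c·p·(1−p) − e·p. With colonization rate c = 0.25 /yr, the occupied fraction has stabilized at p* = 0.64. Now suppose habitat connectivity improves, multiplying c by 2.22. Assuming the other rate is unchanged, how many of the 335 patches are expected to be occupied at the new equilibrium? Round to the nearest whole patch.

Balance c(1−p*) = e gives e = 0.25×(1 − 0.64000) = 0.09000.
New p* = 1 − e/c = 1 − 0.09000/0.55500 = 0.83784.
Expected occupied = 335 × 0.83784 = 280.68 ≈ 281.

281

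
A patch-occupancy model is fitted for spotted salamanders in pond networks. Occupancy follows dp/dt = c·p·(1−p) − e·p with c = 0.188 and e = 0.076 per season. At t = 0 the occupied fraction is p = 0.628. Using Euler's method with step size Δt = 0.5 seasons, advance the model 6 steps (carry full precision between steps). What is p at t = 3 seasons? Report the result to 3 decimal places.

0.618

Update rule: p ← p + [c·p·(1−p) − e·p]·Δt with Δt = 0.5.
t = 0.5: p = 0.62800 + (-0.00190) = 0.62610
t = 1: p = 0.62610 + (-0.00179) = 0.62431
t = 1.5: p = 0.62431 + (-0.00168) = 0.62263
t = 2: p = 0.62263 + (-0.00157) = 0.62106
t = 2.5: p = 0.62106 + (-0.00148) = 0.61958
t = 3: p = 0.61958 + (-0.00139) = 0.61819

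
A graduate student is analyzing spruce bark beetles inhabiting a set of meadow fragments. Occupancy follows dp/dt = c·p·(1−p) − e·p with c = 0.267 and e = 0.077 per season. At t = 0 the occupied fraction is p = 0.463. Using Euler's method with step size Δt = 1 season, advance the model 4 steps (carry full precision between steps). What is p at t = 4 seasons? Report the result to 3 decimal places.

0.573

Update rule: p ← p + [c·p·(1−p) − e·p]·Δt with Δt = 1.
step 1: Δp = +0.03073, p = 0.49373
step 2: Δp = +0.02872, p = 0.52246
step 3: Δp = +0.02639, p = 0.54884
step 4: Δp = +0.02385, p = 0.57269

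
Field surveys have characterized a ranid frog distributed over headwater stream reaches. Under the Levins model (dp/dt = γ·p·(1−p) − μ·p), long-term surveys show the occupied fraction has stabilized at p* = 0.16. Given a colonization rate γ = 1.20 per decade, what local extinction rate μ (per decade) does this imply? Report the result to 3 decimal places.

At equilibrium γ(1−p*) = μ.
μ = 1.20 × (1 − 0.16) = 1.20 × 0.8400 = 1.0080.

1.008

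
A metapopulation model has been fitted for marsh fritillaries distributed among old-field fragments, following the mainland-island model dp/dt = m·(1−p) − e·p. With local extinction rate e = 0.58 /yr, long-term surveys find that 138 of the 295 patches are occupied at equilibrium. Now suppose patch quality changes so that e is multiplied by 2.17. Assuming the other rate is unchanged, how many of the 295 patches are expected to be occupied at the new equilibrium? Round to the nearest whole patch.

Observed p* = 138/295 = 0.46780.
Balance m(1−p*) = e·p* gives m = e·p*/(1−p*) = 0.58×0.46780/0.53220 = 0.50982.
New p* = m/(m+e) = 0.50982/(0.50982+1.25860) = 0.28829.
Expected occupied = 295 × 0.28829 = 85.05 ≈ 85.

85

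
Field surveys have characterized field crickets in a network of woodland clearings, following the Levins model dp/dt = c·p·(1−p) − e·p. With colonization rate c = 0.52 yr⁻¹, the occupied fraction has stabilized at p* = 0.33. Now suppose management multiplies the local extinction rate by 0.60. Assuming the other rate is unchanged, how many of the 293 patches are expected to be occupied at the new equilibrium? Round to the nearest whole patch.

175

Balance c(1−p*) = e gives e = 0.52×(1 − 0.33000) = 0.34840.
New p* = 1 − e/c = 1 − 0.20904/0.52000 = 0.59800.
Expected occupied = 293 × 0.59800 = 175.21 ≈ 175.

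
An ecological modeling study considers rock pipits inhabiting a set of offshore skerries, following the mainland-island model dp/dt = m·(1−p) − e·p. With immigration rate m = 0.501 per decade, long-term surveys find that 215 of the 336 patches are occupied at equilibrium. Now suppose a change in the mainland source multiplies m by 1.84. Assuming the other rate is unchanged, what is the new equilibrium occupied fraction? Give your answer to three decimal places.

Observed p* = 215/336 = 0.63988.
Balance m(1−p*) = e·p* gives e = m(1−p*)/p* = 0.501×0.36012/0.63988 = 0.28196.
New p* = m/(m+e) = 0.92184/(0.92184+0.28196) = 0.76578.

0.766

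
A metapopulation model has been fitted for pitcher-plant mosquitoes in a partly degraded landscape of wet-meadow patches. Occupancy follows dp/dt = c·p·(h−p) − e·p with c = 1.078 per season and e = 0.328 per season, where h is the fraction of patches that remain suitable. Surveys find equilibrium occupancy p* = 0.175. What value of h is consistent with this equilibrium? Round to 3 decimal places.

At equilibrium c(h−p*) = e, so h = p* + e/c.
h = 0.175 + 0.328/1.078 = 0.175 + 0.3043 = 0.4793.

0.479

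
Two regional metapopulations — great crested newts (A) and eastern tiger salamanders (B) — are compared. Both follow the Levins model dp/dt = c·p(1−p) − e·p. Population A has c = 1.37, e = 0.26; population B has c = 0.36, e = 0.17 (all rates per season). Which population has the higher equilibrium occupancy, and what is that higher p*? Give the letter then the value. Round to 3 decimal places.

A: p*_A = 1 − 0.26/1.37 = 0.8102.
B: p*_B = 1 − 0.17/0.36 = 0.5278.
A is higher at 0.8102.

A, 0.810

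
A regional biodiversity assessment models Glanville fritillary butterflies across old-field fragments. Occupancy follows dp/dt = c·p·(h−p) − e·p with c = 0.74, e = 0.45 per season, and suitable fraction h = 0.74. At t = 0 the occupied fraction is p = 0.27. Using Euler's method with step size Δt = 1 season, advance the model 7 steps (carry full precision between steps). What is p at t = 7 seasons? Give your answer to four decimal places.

Update rule: p ← p + [c·p·(h−p) − e·p]·Δt with Δt = 1.
t = 1: p = 0.27000 + (-0.02759) = 0.24241
t = 2: p = 0.24241 + (-0.01982) = 0.22258
t = 3: p = 0.22258 + (-0.01494) = 0.20764
t = 4: p = 0.20764 + (-0.01164) = 0.19600
t = 5: p = 0.19600 + (-0.00930) = 0.18671
t = 6: p = 0.18671 + (-0.00757) = 0.17913
t = 7: p = 0.17913 + (-0.00626) = 0.17287

0.1729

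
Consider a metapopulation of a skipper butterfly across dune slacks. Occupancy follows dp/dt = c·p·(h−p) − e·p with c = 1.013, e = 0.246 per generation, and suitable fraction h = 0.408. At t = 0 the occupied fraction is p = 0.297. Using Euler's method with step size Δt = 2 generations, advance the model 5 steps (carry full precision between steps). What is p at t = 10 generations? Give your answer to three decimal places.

0.172

Update rule: p ← p + [c·p·(h−p) − e·p]·Δt with Δt = 2.
  1  |  dp/dt·Δt = -0.079333  |  p_1 = 0.217667
  2  |  dp/dt·Δt = -0.023157  |  p_2 = 0.194510
  3  |  dp/dt·Δt = -0.011568  |  p_3 = 0.182943
  4  |  dp/dt·Δt = -0.006592  |  p_4 = 0.176351
  5  |  dp/dt·Δt = -0.003999  |  p_5 = 0.172351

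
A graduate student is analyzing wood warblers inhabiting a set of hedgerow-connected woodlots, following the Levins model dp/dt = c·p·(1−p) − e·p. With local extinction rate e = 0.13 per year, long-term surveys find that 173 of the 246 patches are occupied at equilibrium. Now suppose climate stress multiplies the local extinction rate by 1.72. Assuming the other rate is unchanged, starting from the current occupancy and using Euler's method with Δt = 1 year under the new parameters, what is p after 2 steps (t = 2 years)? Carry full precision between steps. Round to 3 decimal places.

Observed p* = 173/246 = 0.70325.
Balance c(1−p*) = e gives c = e/(1 − 0.70325) = 0.13/0.29675 = 0.43808.
Starting from p₀ = 0.70325; update p ← p + (dp/dt)·Δt with the new parameters.
  1  |  dp/dt·Δt = -0.065824  |  p_1 = 0.637428
  2  |  dp/dt·Δt = -0.041282  |  p_2 = 0.596146

0.596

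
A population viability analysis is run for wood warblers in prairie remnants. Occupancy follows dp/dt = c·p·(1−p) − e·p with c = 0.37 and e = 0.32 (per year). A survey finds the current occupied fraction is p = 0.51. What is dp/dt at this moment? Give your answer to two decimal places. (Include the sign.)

Colonization term: c·p·(1−p) = 0.37×0.51×0.4900 = 0.09246.
Extinction term: e·p = 0.16320.
dp/dt = 0.09246 − 0.16320 = -0.07074.

-0.07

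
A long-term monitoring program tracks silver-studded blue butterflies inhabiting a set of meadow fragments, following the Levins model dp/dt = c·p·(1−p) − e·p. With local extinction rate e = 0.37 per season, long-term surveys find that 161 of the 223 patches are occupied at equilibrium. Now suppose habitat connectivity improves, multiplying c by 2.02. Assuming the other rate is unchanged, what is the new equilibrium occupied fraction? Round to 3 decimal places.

Observed p* = 161/223 = 0.72197.
Balance c(1−p*) = e gives c = e/(1 − 0.72197) = 0.37/0.27803 = 1.33079.
New p* = 1 − e/c = 1 − 0.37000/2.68820 = 0.86236.

0.862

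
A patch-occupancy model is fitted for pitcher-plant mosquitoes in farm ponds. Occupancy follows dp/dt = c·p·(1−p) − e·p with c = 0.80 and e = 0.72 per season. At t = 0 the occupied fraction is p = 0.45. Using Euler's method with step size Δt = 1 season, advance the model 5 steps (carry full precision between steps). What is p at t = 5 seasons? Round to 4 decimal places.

Update rule: p ← p + [c·p·(1−p) − e·p]·Δt with Δt = 1.
  1  |  dp/dt·Δt = -0.126000  |  p_1 = 0.324000
  2  |  dp/dt·Δt = -0.058061  |  p_2 = 0.265939
  3  |  dp/dt·Δt = -0.035304  |  p_3 = 0.230635
  4  |  dp/dt·Δt = -0.024103  |  p_4 = 0.206532
  5  |  dp/dt·Δt = -0.017602  |  p_5 = 0.188930

0.1889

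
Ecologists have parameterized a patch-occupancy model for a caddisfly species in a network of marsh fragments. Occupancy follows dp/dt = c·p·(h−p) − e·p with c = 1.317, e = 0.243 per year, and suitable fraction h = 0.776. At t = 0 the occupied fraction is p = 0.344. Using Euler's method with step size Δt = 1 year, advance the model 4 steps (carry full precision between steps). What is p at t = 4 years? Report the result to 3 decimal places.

0.588

Update rule: p ← p + [c·p·(h−p) − e·p]·Δt with Δt = 1.
p: 0.34400 → 0.45612  (Δp = +0.11212)
p: 0.45612 → 0.53744  (Δp = +0.08132)
p: 0.53744 → 0.57570  (Δp = +0.03826)
p: 0.57570 → 0.58767  (Δp = +0.01197)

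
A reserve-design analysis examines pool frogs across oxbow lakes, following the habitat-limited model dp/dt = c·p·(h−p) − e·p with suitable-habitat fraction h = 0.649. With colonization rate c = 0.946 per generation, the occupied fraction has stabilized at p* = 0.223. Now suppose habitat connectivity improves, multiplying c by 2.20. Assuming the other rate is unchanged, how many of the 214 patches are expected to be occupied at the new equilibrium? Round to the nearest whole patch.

Balance c(h−p*) = e gives e = 0.946×(0.649 − 0.22300) = 0.40300.
New p* = 0.649 − e/c = 0.649 − 0.40300/2.08120 = 0.45536.
Expected occupied = 214 × 0.45536 = 97.45 ≈ 97.

97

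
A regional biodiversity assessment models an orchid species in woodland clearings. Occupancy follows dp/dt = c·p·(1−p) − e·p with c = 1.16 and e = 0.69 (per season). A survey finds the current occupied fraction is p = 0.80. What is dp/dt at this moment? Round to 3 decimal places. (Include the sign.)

Colonization term: c·p·(1−p) = 1.16×0.80×0.2000 = 0.18560.
Extinction term: e·p = 0.55200.
dp/dt = 0.18560 − 0.55200 = -0.36640.

-0.366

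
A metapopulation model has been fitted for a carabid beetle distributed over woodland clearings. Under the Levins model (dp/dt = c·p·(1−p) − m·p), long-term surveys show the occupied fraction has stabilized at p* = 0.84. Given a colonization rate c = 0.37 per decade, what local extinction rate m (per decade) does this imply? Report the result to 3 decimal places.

0.059

At equilibrium c(1−p*) = m.
m = 0.37 × (1 − 0.84) = 0.37 × 0.1600 = 0.0592.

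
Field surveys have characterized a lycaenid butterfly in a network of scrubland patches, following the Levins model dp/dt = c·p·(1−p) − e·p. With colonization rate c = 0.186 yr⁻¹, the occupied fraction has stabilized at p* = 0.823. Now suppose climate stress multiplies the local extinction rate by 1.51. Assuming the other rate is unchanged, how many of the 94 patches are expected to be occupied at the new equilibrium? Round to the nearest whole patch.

69

Balance c(1−p*) = e gives e = 0.186×(1 − 0.82300) = 0.03292.
New p* = 1 − e/c = 1 − 0.04971/0.18600 = 0.73274.
Expected occupied = 94 × 0.73274 = 68.88 ≈ 69.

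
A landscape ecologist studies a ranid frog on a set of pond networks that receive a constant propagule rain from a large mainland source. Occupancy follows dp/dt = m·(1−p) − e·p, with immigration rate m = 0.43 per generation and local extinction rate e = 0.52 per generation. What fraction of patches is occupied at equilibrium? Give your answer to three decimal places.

At equilibrium the propagule rain into empty patches balances local extinction: m(1−p*) = e·p*.
p* = m/(m+e) = 0.43/(0.43+0.52) = 0.43/0.9500 = 0.4526.

0.453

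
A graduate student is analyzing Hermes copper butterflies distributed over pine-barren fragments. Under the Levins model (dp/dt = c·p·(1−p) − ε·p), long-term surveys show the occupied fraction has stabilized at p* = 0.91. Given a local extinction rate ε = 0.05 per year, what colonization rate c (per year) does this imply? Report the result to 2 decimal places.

At equilibrium c(1−p*) = ε, so c = ε/(1−p*).
c = 0.05/(1 − 0.91) = 0.05/0.0900 = 0.5556.

0.56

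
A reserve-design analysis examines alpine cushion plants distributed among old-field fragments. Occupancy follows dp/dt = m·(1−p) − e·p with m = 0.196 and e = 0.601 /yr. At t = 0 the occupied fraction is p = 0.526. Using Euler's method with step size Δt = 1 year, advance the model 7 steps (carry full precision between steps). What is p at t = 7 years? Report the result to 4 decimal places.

Update rule: p ← p + [m·(1−p) − e·p]·Δt with Δt = 1.
t = 1: p = 0.52600 + (-0.22322) = 0.30278
t = 2: p = 0.30278 + (-0.04531) = 0.25746
t = 3: p = 0.25746 + (-0.00920) = 0.24827
t = 4: p = 0.24827 + (-0.00187) = 0.24640
t = 5: p = 0.24640 + (-0.00038) = 0.24602
t = 6: p = 0.24602 + (-0.00008) = 0.24594
t = 7: p = 0.24594 + (-0.00002) = 0.24593

0.2459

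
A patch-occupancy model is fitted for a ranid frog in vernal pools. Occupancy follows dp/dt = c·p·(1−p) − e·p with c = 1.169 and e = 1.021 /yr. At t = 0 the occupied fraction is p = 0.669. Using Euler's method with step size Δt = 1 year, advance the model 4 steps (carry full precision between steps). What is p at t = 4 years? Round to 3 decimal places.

Update rule: p ← p + [c·p·(1−p) − e·p]·Δt with Δt = 1.
p: 0.66900 → 0.24481  (Δp = -0.42419)
p: 0.24481 → 0.21098  (Δp = -0.03383)
p: 0.21098 → 0.19017  (Δp = -0.02081)
p: 0.19017 → 0.17604  (Δp = -0.01413)

0.176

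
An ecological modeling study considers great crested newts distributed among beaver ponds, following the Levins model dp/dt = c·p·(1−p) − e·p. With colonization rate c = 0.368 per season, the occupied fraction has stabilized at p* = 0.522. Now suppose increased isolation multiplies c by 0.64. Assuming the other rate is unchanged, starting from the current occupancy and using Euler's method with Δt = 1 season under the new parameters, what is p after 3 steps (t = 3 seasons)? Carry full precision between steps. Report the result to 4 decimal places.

Balance c(1−p*) = e gives e = 0.368×(1 − 0.52200) = 0.17590.
Starting from p₀ = 0.52200; update p ← p + (dp/dt)·Δt with the new parameters.
t = 1: p = 0.52200 + (-0.03306) = 0.48894
t = 2: p = 0.48894 + (-0.02716) = 0.46179
t = 3: p = 0.46179 + (-0.02269) = 0.43909

0.4391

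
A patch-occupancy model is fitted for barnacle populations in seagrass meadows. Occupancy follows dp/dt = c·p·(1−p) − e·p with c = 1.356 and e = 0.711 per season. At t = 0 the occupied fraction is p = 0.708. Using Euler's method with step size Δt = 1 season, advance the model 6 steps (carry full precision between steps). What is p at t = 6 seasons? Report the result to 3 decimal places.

Update rule: p ← p + [c·p·(1−p) − e·p]·Δt with Δt = 1.
  1  |  dp/dt·Δt = -0.223054  |  p_1 = 0.484946
  2  |  dp/dt·Δt = -0.006104  |  p_2 = 0.478842
  3  |  dp/dt·Δt = -0.002064  |  p_3 = 0.476778
  4  |  dp/dt·Δt = -0.000721  |  p_4 = 0.476058
  5  |  dp/dt·Δt = -0.000254  |  p_5 = 0.475803
  6  |  dp/dt·Δt = -0.000090  |  p_6 = 0.475713

0.476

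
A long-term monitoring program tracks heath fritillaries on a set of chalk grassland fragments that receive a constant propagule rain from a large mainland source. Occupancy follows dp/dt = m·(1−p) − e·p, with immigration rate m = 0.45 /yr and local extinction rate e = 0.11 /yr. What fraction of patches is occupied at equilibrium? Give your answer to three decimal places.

0.804

Setting dp/dt = 0: m − m·p* = e·p*, so m = (m+e)·p*.
p* = m/(m+e) = 0.45/(0.45+0.11) = 0.45/0.5600 = 0.8036.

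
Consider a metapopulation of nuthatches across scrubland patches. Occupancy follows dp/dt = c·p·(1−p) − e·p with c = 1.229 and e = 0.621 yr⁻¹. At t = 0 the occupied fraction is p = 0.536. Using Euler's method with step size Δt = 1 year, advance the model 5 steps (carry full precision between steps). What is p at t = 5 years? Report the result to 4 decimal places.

0.4950

Update rule: p ← p + [c·p·(1−p) − e·p]·Δt with Δt = 1.
t = 1: p = 0.53600 + (-0.02720) = 0.50880
t = 2: p = 0.50880 + (-0.00881) = 0.49999
t = 3: p = 0.49999 + (-0.00324) = 0.49675
t = 4: p = 0.49675 + (-0.00124) = 0.49550
t = 5: p = 0.49550 + (-0.00048) = 0.49502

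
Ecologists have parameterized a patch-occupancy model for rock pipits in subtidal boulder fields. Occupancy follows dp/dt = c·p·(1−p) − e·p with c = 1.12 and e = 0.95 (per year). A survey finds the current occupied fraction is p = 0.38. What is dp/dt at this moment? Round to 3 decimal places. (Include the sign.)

-0.097

Colonization term: c·p·(1−p) = 1.12×0.38×0.6200 = 0.26387.
Extinction term: e·p = 0.36100.
dp/dt = 0.26387 − 0.36100 = -0.09713.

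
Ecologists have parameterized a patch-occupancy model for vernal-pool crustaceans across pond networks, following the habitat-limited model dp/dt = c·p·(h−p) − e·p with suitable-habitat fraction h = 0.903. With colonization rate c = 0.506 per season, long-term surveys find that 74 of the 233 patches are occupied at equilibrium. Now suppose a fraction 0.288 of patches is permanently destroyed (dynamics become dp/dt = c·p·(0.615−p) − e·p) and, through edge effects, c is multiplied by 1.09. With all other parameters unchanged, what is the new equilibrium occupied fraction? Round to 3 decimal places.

Observed p* = 74/233 = 0.31760.
Balance c(h−p*) = e gives e = 0.506×(0.903 − 0.31760) = 0.29621.
New p* = 0.615 − e/c = 0.615 − 0.29621/0.55154 = 0.07794.

0.078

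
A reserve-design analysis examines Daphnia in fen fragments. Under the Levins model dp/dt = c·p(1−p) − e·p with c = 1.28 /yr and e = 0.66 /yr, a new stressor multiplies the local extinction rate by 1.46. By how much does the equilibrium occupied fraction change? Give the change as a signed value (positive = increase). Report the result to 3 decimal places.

-0.237

Before: p* = 1 − 0.66/1.28 = 0.4844.
After the change, c = 1.28, e = 0.9636, so p* = 1 − 0.9636/1.28 = 0.2472.
Δp* = 0.2472 − 0.4844 = -0.2372.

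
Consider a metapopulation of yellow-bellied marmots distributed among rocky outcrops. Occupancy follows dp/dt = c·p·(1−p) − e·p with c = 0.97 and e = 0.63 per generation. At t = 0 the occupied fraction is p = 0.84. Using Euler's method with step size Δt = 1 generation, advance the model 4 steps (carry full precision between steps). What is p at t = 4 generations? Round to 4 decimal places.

0.3704

Update rule: p ← p + [c·p·(1−p) − e·p]·Δt with Δt = 1.
  1  |  dp/dt·Δt = -0.398832  |  p_1 = 0.441168
  2  |  dp/dt·Δt = -0.038793  |  p_2 = 0.402375
  3  |  dp/dt·Δt = -0.020241  |  p_3 = 0.382134
  4  |  dp/dt·Δt = -0.011720  |  p_4 = 0.370414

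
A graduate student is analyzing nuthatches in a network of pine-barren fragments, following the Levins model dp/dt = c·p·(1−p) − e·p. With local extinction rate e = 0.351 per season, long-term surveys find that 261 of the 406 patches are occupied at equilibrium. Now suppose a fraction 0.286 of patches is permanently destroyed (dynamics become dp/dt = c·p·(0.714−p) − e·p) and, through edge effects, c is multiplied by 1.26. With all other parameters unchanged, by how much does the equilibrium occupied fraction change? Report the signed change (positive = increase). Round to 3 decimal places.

-0.212

Observed p* = 261/406 = 0.64286.
Balance c(1−p*) = e gives c = e/(1 − 0.64286) = 0.351/0.35714 = 0.98281.
New p* = 0.714 − e/c = 0.714 − 0.35100/1.23834 = 0.43056.
Δp* = 0.43056 − 0.64286 = -0.21230.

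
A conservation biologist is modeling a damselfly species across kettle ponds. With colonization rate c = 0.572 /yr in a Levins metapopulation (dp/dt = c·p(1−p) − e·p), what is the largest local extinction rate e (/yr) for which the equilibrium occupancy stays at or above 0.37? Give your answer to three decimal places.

1 − e/c ≥ 0.37 ⇒ e ≤ c(1 − 0.37) = 0.572 × 0.6300.
e_max = 0.3604.

0.360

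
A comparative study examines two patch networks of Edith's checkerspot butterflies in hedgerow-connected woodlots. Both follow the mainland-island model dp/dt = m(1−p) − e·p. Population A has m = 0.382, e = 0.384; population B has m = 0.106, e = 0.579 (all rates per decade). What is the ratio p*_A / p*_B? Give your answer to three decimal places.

A: p*_A = m/(m+e) = 0.382/0.7660 = 0.4987.
B: p*_B = 0.106/0.6850 = 0.1547.
p*_A / p*_B = 0.4987/0.1547 = 3.2227.

3.223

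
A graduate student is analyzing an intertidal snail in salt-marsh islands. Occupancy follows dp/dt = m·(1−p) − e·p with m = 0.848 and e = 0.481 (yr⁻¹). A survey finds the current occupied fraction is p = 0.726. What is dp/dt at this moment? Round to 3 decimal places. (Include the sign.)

Colonization term: m·(1−p) = 0.848×0.2740 = 0.23235.
Extinction term: e·p = 0.34921.
dp/dt = 0.23235 − 0.34921 = -0.11685.

-0.117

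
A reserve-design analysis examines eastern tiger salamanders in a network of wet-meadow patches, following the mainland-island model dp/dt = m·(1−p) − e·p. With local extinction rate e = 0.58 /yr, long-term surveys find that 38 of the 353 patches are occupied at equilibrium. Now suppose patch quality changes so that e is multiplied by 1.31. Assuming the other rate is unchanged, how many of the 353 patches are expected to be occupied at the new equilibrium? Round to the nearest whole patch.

30

Observed p* = 38/353 = 0.10765.
Balance m(1−p*) = e·p* gives m = e·p*/(1−p*) = 0.58×0.10765/0.89235 = 0.06997.
New p* = m/(m+e) = 0.06997/(0.06997+0.75980) = 0.08432.
Expected occupied = 353 × 0.08432 = 29.76 ≈ 30.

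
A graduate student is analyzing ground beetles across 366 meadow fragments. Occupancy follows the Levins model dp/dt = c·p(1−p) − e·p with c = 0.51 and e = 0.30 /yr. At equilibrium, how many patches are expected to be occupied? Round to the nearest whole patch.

151

p* = 1 − e/c = 1 − 0.30/0.51 = 0.4118.
Expected occupied patches = N × p* = 366 × 0.4118 = 150.71 ≈ 151.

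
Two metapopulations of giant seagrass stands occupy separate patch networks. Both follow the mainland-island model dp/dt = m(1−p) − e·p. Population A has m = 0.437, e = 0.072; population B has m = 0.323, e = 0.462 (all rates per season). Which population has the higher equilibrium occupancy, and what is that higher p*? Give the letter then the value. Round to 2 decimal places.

A: p*_A = m/(m+e) = 0.437/0.5090 = 0.8585.
B: p*_B = 0.323/0.7850 = 0.4115.
A is higher at 0.8585.

A, 0.86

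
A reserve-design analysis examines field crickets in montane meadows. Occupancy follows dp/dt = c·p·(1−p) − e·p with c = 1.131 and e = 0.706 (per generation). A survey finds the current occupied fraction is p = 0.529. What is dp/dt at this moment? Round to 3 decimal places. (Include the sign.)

-0.092

Colonization term: c·p·(1−p) = 1.131×0.529×0.4710 = 0.28180.
Extinction term: e·p = 0.37347.
dp/dt = 0.28180 − 0.37347 = -0.09168.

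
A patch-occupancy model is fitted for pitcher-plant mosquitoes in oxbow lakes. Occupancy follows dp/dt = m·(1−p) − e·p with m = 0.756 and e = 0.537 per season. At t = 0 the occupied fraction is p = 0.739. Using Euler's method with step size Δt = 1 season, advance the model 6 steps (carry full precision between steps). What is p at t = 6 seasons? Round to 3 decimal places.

Update rule: p ← p + [m·(1−p) − e·p]·Δt with Δt = 1.
  1  |  dp/dt·Δt = -0.199527  |  p_1 = 0.539473
  2  |  dp/dt·Δt = +0.058461  |  p_2 = 0.597934
  3  |  dp/dt·Δt = -0.017129  |  p_3 = 0.580805
  4  |  dp/dt·Δt = +0.005019  |  p_4 = 0.585824
  5  |  dp/dt·Δt = -0.001471  |  p_5 = 0.584354
  6  |  dp/dt·Δt = +0.000431  |  p_6 = 0.584784

0.585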